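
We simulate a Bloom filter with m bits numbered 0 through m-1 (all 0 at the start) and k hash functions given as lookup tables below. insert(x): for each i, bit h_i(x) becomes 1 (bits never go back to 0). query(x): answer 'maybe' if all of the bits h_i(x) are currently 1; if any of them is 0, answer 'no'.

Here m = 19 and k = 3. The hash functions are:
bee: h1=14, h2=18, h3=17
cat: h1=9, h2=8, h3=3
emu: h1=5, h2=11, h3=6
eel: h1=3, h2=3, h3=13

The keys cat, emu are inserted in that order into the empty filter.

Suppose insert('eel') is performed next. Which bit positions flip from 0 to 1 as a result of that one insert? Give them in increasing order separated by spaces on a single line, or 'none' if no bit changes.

Answer: 13

Derivation:
Start: bits=0000000000000000000
After insert 'cat': sets bits 3 8 9 -> bits=0001000011000000000
After insert 'emu': sets bits 5 6 11 -> bits=0001011011010000000
insert 'eel' would touch bits 3 13; currently bit3=1, bit13=0
Bits that are 0 among those (would change 0->1): 13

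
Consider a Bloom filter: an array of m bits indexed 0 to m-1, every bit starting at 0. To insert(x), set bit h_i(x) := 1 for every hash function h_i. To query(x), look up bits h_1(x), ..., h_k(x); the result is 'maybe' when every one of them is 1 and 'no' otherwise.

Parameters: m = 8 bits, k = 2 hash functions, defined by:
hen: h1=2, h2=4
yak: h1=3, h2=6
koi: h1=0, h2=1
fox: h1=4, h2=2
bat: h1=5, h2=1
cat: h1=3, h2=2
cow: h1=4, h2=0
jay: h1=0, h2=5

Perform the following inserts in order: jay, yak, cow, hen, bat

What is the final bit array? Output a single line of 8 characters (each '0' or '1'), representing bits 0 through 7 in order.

Answer: 11111110

Derivation:
Start: bits=00000000
After insert 'jay': sets bits 0 5 -> bits=10000100
After insert 'yak': sets bits 3 6 -> bits=10010110
After insert 'cow': sets bits 0 4 -> bits=10011110
After insert 'hen': sets bits 2 4 -> bits=10111110
After insert 'bat': sets bits 1 5 -> bits=11111110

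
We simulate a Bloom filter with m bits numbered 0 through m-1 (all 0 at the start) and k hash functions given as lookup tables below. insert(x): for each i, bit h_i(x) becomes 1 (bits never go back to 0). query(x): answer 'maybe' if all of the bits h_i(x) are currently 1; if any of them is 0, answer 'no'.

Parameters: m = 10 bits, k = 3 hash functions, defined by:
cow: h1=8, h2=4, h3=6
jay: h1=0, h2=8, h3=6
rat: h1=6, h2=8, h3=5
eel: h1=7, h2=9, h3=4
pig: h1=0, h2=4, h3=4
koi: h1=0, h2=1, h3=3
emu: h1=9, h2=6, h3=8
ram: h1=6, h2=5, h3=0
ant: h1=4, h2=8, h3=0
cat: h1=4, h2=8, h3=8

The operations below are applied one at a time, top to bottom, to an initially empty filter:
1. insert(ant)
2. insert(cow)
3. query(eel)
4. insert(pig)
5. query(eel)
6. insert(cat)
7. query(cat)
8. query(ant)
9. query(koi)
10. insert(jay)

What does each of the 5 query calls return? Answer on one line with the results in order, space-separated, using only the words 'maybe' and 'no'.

Answer: no no maybe maybe no

Derivation:
Start: bits=0000000000
Op 1: insert ant -> sets bits 0 4 8 -> bits=1000100010
Op 2: insert cow -> sets bits 4 6 8 -> bits=1000101010
Op 3: query eel -> checks bit4=1, bit7=0, bit9=0 (has a 0) -> no
Op 4: insert pig -> sets bits 0 4 -> bits=1000101010
Op 5: query eel -> checks bit4=1, bit7=0, bit9=0 (has a 0) -> no
Op 6: insert cat -> sets bits 4 8 -> bits=1000101010
Op 7: query cat -> checks bit4=1, bit8=1 (all 1) -> maybe
Op 8: query ant -> checks bit0=1, bit4=1, bit8=1 (all 1) -> maybe
Op 9: query koi -> checks bit0=1, bit1=0, bit3=0 (has a 0) -> no
Op 10: insert jay -> sets bits 0 6 8 -> bits=1000101010
Query results in order: no no maybe maybe no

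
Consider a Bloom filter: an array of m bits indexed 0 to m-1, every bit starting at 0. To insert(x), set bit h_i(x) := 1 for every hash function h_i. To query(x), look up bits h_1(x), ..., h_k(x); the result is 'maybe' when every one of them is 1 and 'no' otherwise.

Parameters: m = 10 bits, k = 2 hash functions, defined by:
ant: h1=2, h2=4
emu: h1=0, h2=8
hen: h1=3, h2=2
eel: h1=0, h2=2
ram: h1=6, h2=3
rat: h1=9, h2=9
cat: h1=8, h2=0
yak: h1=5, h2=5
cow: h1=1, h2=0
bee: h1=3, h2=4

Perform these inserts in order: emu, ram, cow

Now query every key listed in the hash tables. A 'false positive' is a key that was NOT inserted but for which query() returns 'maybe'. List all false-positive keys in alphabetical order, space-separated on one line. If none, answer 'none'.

Start: bits=0000000000
After insert 'emu': sets bits 0 8 -> bits=1000000010
After insert 'ram': sets bits 3 6 -> bits=1001001010
After insert 'cow': sets bits 0 1 -> bits=1101001010
Not inserted: ant bee cat eel hen rat yak — query each against bits=1101001010:
query ant: checks bit2=0, bit4=0 (has a 0) -> no => not a false positive
query bee: checks bit3=1, bit4=0 (has a 0) -> no => not a false positive
query cat: checks bit0=1, bit8=1 (all 1) -> maybe => FALSE POSITIVE
query eel: checks bit0=1, bit2=0 (has a 0) -> no => not a false positive
query hen: checks bit2=0, bit3=1 (has a 0) -> no => not a false positive
query rat: checks bit9=0 (has a 0) -> no => not a false positive
query yak: checks bit5=0 (has a 0) -> no => not a false positive
False positives (alphabetical): cat

Answer: cat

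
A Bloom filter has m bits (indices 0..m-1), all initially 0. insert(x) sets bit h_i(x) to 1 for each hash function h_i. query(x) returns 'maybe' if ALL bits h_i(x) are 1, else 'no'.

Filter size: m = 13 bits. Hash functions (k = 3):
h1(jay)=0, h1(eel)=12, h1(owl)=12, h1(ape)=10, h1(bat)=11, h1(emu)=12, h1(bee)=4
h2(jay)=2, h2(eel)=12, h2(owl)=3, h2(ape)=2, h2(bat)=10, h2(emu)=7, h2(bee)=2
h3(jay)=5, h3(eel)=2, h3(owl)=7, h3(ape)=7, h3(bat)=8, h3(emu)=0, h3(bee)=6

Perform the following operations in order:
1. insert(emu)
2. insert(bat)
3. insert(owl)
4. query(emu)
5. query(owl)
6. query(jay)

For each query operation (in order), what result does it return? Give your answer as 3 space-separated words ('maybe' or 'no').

Start: bits=0000000000000
Op 1: insert emu -> sets bits 0 7 12 -> bits=1000000100001
Op 2: insert bat -> sets bits 8 10 11 -> bits=1000000110111
Op 3: insert owl -> sets bits 3 7 12 -> bits=1001000110111
Op 4: query emu -> checks bit0=1, bit7=1, bit12=1 (all 1) -> maybe
Op 5: query owl -> checks bit3=1, bit7=1, bit12=1 (all 1) -> maybe
Op 6: query jay -> checks bit0=1, bit2=0, bit5=0 (has a 0) -> no
Query results in order: maybe maybe no

Answer: maybe maybe no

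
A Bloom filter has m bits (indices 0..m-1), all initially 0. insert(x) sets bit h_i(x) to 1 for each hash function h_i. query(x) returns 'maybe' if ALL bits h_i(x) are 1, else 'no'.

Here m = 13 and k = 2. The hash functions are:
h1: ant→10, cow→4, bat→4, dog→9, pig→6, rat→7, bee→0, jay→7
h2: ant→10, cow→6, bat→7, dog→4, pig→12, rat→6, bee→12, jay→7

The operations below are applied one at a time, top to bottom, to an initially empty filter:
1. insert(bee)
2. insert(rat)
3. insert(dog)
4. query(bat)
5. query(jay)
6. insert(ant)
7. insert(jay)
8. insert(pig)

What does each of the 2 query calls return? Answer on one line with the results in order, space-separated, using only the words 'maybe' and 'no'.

Answer: maybe maybe

Derivation:
Start: bits=0000000000000
Op 1: insert bee -> sets bits 0 12 -> bits=1000000000001
Op 2: insert rat -> sets bits 6 7 -> bits=1000001100001
Op 3: insert dog -> sets bits 4 9 -> bits=1000101101001
Op 4: query bat -> checks bit4=1, bit7=1 (all 1) -> maybe
Op 5: query jay -> checks bit7=1 (all 1) -> maybe
Op 6: insert ant -> sets bits 10 -> bits=1000101101101
Op 7: insert jay -> sets bits 7 -> bits=1000101101101
Op 8: insert pig -> sets bits 6 12 -> bits=1000101101101
Query results in order: maybe maybe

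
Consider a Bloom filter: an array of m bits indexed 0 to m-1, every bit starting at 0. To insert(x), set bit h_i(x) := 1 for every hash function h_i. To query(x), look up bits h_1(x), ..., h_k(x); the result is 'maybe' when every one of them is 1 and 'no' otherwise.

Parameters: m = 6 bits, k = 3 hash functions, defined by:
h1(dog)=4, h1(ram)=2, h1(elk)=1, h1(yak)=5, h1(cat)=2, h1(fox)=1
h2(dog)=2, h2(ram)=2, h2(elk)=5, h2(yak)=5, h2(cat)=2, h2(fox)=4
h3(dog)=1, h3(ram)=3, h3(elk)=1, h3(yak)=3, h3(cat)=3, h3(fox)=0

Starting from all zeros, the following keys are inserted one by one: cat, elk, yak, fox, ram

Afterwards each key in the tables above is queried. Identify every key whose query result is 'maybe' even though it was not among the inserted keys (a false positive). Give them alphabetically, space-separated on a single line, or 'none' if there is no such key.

Answer: dog

Derivation:
Start: bits=000000
After insert 'cat': sets bits 2 3 -> bits=001100
After insert 'elk': sets bits 1 5 -> bits=011101
After insert 'yak': sets bits 3 5 -> bits=011101
After insert 'fox': sets bits 0 1 4 -> bits=111111
After insert 'ram': sets bits 2 3 -> bits=111111
Not inserted: dog — query each against bits=111111:
query dog: checks bit1=1, bit2=1, bit4=1 (all 1) -> maybe => FALSE POSITIVE
False positives (alphabetical): dog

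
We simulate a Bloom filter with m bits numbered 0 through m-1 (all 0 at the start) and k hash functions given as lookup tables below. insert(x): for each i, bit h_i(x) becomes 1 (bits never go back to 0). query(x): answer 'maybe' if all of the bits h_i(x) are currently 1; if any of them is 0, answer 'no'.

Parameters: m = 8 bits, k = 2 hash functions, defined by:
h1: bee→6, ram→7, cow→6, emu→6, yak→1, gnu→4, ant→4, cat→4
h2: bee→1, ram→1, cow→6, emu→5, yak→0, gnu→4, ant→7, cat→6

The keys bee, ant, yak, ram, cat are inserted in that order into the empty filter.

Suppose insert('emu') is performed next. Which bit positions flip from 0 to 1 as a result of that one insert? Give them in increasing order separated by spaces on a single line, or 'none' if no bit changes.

Answer: 5

Derivation:
Start: bits=00000000
After insert 'bee': sets bits 1 6 -> bits=01000010
After insert 'ant': sets bits 4 7 -> bits=01001011
After insert 'yak': sets bits 0 1 -> bits=11001011
After insert 'ram': sets bits 1 7 -> bits=11001011
After insert 'cat': sets bits 4 6 -> bits=11001011
insert 'emu' would touch bits 5 6; currently bit5=0, bit6=1
Bits that are 0 among those (would change 0->1): 5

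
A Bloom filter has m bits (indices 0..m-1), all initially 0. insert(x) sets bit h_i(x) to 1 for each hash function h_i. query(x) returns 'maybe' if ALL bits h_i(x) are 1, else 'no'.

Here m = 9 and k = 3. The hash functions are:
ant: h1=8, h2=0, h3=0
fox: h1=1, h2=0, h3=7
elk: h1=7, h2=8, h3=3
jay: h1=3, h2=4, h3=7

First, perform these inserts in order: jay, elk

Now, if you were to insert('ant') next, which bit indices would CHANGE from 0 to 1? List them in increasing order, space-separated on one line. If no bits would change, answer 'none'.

Answer: 0

Derivation:
Start: bits=000000000
After insert 'jay': sets bits 3 4 7 -> bits=000110010
After insert 'elk': sets bits 3 7 8 -> bits=000110011
insert 'ant' would touch bits 0 8; currently bit0=0, bit8=1
Bits that are 0 among those (would change 0->1): 0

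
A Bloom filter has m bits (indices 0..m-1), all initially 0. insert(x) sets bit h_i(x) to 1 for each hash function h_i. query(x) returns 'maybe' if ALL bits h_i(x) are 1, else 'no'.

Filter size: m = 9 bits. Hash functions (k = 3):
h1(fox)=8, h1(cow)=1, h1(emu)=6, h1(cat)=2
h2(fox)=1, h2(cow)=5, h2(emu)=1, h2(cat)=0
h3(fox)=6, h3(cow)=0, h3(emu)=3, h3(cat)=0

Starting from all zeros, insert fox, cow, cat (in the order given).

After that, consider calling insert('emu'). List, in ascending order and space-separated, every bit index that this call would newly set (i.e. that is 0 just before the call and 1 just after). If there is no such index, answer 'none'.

Answer: 3

Derivation:
Start: bits=000000000
After insert 'fox': sets bits 1 6 8 -> bits=010000101
After insert 'cow': sets bits 0 1 5 -> bits=110001101
After insert 'cat': sets bits 0 2 -> bits=111001101
insert 'emu' would touch bits 1 3 6; currently bit1=1, bit3=0, bit6=1
Bits that are 0 among those (would change 0->1): 3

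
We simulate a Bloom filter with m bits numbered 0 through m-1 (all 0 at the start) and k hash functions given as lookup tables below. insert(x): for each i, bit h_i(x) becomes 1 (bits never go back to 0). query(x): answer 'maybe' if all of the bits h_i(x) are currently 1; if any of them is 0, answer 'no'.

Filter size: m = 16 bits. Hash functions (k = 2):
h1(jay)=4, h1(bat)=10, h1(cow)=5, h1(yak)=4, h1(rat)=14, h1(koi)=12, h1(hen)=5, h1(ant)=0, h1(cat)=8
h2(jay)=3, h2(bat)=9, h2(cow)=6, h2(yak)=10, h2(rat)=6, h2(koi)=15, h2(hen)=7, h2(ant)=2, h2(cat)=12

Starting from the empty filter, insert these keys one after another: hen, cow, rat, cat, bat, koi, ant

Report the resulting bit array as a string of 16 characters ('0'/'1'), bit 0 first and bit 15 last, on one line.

Answer: 1010011111101011

Derivation:
Start: bits=0000000000000000
After insert 'hen': sets bits 5 7 -> bits=0000010100000000
After insert 'cow': sets bits 5 6 -> bits=0000011100000000
After insert 'rat': sets bits 6 14 -> bits=0000011100000010
After insert 'cat': sets bits 8 12 -> bits=0000011110001010
After insert 'bat': sets bits 9 10 -> bits=0000011111101010
After insert 'koi': sets bits 12 15 -> bits=0000011111101011
After insert 'ant': sets bits 0 2 -> bits=1010011111101011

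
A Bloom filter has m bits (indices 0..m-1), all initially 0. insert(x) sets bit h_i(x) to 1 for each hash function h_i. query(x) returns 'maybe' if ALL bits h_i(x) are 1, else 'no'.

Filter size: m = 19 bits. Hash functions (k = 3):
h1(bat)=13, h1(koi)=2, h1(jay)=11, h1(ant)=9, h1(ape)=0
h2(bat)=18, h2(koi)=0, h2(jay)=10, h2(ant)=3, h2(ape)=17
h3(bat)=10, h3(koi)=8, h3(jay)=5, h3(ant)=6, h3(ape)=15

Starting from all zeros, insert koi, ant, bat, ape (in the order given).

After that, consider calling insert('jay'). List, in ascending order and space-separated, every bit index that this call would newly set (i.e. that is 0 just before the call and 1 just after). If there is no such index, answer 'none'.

Answer: 5 11

Derivation:
Start: bits=0000000000000000000
After insert 'koi': sets bits 0 2 8 -> bits=1010000010000000000
After insert 'ant': sets bits 3 6 9 -> bits=1011001011000000000
After insert 'bat': sets bits 10 13 18 -> bits=1011001011100100001
After insert 'ape': sets bits 0 15 17 -> bits=1011001011100101011
insert 'jay' would touch bits 5 10 11; currently bit5=0, bit10=1, bit11=0
Bits that are 0 among those (would change 0->1): 5 11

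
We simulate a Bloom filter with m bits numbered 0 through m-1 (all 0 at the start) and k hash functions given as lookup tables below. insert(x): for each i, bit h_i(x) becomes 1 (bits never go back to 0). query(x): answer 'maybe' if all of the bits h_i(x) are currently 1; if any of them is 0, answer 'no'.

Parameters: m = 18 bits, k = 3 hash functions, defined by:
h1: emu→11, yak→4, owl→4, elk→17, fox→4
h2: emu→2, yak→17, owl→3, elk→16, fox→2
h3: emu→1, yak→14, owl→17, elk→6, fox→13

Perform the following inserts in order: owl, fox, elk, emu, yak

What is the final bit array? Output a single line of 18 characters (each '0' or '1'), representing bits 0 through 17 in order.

Answer: 011110100001011011

Derivation:
Start: bits=000000000000000000
After insert 'owl': sets bits 3 4 17 -> bits=000110000000000001
After insert 'fox': sets bits 2 4 13 -> bits=001110000000010001
After insert 'elk': sets bits 6 16 17 -> bits=001110100000010011
After insert 'emu': sets bits 1 2 11 -> bits=011110100001010011
After insert 'yak': sets bits 4 14 17 -> bits=011110100001011011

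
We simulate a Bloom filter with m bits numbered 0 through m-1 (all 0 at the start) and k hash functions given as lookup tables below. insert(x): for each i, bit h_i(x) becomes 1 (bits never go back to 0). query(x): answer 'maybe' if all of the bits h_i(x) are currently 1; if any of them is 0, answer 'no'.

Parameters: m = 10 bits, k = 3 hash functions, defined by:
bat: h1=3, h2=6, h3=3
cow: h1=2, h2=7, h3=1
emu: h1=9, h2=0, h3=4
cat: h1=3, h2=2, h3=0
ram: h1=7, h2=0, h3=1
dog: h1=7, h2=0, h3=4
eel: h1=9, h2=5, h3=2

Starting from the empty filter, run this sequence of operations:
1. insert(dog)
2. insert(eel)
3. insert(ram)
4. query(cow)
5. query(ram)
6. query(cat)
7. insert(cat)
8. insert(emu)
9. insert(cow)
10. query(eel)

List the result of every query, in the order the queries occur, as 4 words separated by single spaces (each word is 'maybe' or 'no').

Answer: maybe maybe no maybe

Derivation:
Start: bits=0000000000
Op 1: insert dog -> sets bits 0 4 7 -> bits=1000100100
Op 2: insert eel -> sets bits 2 5 9 -> bits=1010110101
Op 3: insert ram -> sets bits 0 1 7 -> bits=1110110101
Op 4: query cow -> checks bit1=1, bit2=1, bit7=1 (all 1) -> maybe
Op 5: query ram -> checks bit0=1, bit1=1, bit7=1 (all 1) -> maybe
Op 6: query cat -> checks bit0=1, bit2=1, bit3=0 (has a 0) -> no
Op 7: insert cat -> sets bits 0 2 3 -> bits=1111110101
Op 8: insert emu -> sets bits 0 4 9 -> bits=1111110101
Op 9: insert cow -> sets bits 1 2 7 -> bits=1111110101
Op 10: query eel -> checks bit2=1, bit5=1, bit9=1 (all 1) -> maybe
Query results in order: maybe maybe no maybe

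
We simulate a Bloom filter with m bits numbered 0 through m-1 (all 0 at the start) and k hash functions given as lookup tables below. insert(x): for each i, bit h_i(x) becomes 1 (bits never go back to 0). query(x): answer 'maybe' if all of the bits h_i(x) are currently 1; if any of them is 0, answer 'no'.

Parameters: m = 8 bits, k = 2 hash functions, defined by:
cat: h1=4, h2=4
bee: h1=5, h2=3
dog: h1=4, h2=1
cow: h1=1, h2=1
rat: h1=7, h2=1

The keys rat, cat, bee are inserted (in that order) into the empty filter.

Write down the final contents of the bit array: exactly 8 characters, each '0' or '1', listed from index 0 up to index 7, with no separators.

Answer: 01011101

Derivation:
Start: bits=00000000
After insert 'rat': sets bits 1 7 -> bits=01000001
After insert 'cat': sets bits 4 -> bits=01001001
After insert 'bee': sets bits 3 5 -> bits=01011101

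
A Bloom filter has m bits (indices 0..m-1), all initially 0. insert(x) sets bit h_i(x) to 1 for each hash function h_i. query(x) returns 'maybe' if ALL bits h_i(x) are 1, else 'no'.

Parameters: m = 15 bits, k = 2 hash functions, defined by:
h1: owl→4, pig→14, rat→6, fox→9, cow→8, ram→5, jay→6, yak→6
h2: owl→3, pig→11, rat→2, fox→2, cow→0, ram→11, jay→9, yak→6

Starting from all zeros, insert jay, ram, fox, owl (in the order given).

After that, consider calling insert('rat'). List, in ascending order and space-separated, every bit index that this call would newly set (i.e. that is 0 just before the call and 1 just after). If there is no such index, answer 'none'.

Start: bits=000000000000000
After insert 'jay': sets bits 6 9 -> bits=000000100100000
After insert 'ram': sets bits 5 11 -> bits=000001100101000
After insert 'fox': sets bits 2 9 -> bits=001001100101000
After insert 'owl': sets bits 3 4 -> bits=001111100101000
insert 'rat' would touch bits 2 6; currently bit2=1, bit6=1
Bits that are 0 among those (would change 0->1): none

Answer: none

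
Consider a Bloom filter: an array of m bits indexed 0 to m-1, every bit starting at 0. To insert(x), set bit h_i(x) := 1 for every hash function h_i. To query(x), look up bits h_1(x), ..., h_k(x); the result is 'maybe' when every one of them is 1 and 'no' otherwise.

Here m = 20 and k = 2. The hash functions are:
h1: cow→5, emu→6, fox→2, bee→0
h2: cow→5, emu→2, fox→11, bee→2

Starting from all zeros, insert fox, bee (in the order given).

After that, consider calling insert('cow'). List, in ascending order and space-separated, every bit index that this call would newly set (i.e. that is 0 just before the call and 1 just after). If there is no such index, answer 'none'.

Start: bits=00000000000000000000
After insert 'fox': sets bits 2 11 -> bits=00100000000100000000
After insert 'bee': sets bits 0 2 -> bits=10100000000100000000
insert 'cow' would touch bits 5; currently bit5=0
Bits that are 0 among those (would change 0->1): 5

Answer: 5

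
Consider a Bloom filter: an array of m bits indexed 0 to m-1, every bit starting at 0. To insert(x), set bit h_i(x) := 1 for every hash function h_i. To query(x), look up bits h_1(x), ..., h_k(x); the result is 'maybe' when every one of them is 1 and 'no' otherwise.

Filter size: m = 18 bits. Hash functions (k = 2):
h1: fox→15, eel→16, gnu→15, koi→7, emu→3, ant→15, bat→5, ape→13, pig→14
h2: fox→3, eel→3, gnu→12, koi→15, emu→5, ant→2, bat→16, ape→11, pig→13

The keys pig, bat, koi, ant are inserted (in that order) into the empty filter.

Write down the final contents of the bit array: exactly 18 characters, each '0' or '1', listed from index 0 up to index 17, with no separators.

Answer: 001001010000011110

Derivation:
Start: bits=000000000000000000
After insert 'pig': sets bits 13 14 -> bits=000000000000011000
After insert 'bat': sets bits 5 16 -> bits=000001000000011010
After insert 'koi': sets bits 7 15 -> bits=000001010000011110
After insert 'ant': sets bits 2 15 -> bits=001001010000011110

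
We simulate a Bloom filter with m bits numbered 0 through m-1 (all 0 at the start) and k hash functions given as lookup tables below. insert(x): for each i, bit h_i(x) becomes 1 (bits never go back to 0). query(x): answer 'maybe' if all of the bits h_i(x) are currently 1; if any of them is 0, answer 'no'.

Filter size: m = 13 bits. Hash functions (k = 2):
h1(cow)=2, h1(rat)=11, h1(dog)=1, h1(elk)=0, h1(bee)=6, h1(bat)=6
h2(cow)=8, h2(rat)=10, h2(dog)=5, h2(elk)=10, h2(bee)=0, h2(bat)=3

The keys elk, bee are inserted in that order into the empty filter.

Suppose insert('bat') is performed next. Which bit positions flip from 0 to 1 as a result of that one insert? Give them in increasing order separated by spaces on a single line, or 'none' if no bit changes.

Answer: 3

Derivation:
Start: bits=0000000000000
After insert 'elk': sets bits 0 10 -> bits=1000000000100
After insert 'bee': sets bits 0 6 -> bits=1000001000100
insert 'bat' would touch bits 3 6; currently bit3=0, bit6=1
Bits that are 0 among those (would change 0->1): 3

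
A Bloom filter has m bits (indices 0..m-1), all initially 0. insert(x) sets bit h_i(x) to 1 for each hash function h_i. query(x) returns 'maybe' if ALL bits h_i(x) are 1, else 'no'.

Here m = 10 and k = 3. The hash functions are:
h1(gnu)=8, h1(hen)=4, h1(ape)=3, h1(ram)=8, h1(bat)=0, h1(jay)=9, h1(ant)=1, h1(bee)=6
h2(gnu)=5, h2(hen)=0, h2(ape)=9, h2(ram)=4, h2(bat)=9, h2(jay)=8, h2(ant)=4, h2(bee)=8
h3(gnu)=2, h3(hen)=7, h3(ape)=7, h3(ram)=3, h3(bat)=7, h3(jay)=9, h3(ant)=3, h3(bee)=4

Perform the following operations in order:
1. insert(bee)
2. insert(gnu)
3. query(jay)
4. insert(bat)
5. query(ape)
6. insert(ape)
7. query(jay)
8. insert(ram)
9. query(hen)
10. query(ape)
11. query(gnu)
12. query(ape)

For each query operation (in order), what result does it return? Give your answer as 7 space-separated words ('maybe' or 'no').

Start: bits=0000000000
Op 1: insert bee -> sets bits 4 6 8 -> bits=0000101010
Op 2: insert gnu -> sets bits 2 5 8 -> bits=0010111010
Op 3: query jay -> checks bit8=1, bit9=0 (has a 0) -> no
Op 4: insert bat -> sets bits 0 7 9 -> bits=1010111111
Op 5: query ape -> checks bit3=0, bit7=1, bit9=1 (has a 0) -> no
Op 6: insert ape -> sets bits 3 7 9 -> bits=1011111111
Op 7: query jay -> checks bit8=1, bit9=1 (all 1) -> maybe
Op 8: insert ram -> sets bits 3 4 8 -> bits=1011111111
Op 9: query hen -> checks bit0=1, bit4=1, bit7=1 (all 1) -> maybe
Op 10: query ape -> checks bit3=1, bit7=1, bit9=1 (all 1) -> maybe
Op 11: query gnu -> checks bit2=1, bit5=1, bit8=1 (all 1) -> maybe
Op 12: query ape -> checks bit3=1, bit7=1, bit9=1 (all 1) -> maybe
Query results in order: no no maybe maybe maybe maybe maybe

Answer: no no maybe maybe maybe maybe maybe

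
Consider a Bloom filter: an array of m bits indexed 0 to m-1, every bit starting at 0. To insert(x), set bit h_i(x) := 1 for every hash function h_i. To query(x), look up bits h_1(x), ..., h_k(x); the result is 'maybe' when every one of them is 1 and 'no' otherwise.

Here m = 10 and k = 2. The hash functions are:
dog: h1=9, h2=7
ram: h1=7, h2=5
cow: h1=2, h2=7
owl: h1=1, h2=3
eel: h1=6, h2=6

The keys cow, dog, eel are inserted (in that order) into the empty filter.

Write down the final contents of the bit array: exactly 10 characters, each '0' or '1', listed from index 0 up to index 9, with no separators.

Answer: 0010001101

Derivation:
Start: bits=0000000000
After insert 'cow': sets bits 2 7 -> bits=0010000100
After insert 'dog': sets bits 7 9 -> bits=0010000101
After insert 'eel': sets bits 6 -> bits=0010001101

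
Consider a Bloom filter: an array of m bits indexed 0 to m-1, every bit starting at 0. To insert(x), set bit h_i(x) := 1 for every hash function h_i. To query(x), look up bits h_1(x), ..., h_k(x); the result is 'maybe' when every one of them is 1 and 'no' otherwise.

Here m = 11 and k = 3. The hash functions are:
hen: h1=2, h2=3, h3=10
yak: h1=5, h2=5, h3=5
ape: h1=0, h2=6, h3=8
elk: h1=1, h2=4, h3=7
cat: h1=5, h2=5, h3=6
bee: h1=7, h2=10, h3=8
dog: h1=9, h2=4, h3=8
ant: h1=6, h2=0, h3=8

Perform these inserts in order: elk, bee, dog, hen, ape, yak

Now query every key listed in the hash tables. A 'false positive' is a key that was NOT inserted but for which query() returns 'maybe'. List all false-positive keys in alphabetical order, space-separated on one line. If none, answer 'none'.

Start: bits=00000000000
After insert 'elk': sets bits 1 4 7 -> bits=01001001000
After insert 'bee': sets bits 7 8 10 -> bits=01001001101
After insert 'dog': sets bits 4 8 9 -> bits=01001001111
After insert 'hen': sets bits 2 3 10 -> bits=01111001111
After insert 'ape': sets bits 0 6 8 -> bits=11111011111
After insert 'yak': sets bits 5 -> bits=11111111111
Not inserted: ant cat — query each against bits=11111111111:
query ant: checks bit0=1, bit6=1, bit8=1 (all 1) -> maybe => FALSE POSITIVE
query cat: checks bit5=1, bit6=1 (all 1) -> maybe => FALSE POSITIVE
False positives (alphabetical): ant cat

Answer: ant cat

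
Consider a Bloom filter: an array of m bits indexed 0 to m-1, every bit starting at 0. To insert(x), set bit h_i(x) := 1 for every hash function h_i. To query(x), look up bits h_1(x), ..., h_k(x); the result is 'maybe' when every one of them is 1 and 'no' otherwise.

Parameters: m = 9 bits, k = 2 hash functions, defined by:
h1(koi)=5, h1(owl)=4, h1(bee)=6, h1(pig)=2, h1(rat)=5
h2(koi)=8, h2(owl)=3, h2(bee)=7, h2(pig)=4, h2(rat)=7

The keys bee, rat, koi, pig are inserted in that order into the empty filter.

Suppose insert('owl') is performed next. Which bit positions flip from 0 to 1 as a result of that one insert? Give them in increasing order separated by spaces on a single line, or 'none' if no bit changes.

Answer: 3

Derivation:
Start: bits=000000000
After insert 'bee': sets bits 6 7 -> bits=000000110
After insert 'rat': sets bits 5 7 -> bits=000001110
After insert 'koi': sets bits 5 8 -> bits=000001111
After insert 'pig': sets bits 2 4 -> bits=001011111
insert 'owl' would touch bits 3 4; currently bit3=0, bit4=1
Bits that are 0 among those (would change 0->1): 3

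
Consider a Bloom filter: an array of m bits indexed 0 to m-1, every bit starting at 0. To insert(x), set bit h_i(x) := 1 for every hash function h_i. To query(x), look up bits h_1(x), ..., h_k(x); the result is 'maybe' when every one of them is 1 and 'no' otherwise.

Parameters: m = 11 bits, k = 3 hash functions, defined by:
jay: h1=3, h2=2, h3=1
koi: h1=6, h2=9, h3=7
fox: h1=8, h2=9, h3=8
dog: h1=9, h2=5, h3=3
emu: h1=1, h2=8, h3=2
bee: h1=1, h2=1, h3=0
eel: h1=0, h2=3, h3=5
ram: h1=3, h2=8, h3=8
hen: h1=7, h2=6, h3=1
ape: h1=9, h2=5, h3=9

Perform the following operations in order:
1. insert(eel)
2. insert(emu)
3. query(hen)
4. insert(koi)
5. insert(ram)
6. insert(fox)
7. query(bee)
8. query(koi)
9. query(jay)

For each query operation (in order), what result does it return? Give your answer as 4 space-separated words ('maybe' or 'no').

Start: bits=00000000000
Op 1: insert eel -> sets bits 0 3 5 -> bits=10010100000
Op 2: insert emu -> sets bits 1 2 8 -> bits=11110100100
Op 3: query hen -> checks bit1=1, bit6=0, bit7=0 (has a 0) -> no
Op 4: insert koi -> sets bits 6 7 9 -> bits=11110111110
Op 5: insert ram -> sets bits 3 8 -> bits=11110111110
Op 6: insert fox -> sets bits 8 9 -> bits=11110111110
Op 7: query bee -> checks bit0=1, bit1=1 (all 1) -> maybe
Op 8: query koi -> checks bit6=1, bit7=1, bit9=1 (all 1) -> maybe
Op 9: query jay -> checks bit1=1, bit2=1, bit3=1 (all 1) -> maybe
Query results in order: no maybe maybe maybe

Answer: no maybe maybe maybe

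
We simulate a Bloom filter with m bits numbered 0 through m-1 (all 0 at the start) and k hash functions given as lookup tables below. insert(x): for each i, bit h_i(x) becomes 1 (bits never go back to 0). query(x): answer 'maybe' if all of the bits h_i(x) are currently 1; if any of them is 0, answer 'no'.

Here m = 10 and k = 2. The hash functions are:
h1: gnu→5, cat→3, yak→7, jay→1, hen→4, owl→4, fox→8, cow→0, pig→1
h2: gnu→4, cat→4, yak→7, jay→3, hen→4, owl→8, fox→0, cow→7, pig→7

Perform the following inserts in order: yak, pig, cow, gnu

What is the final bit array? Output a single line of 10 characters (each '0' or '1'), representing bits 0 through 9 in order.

Answer: 1100110100

Derivation:
Start: bits=0000000000
After insert 'yak': sets bits 7 -> bits=0000000100
After insert 'pig': sets bits 1 7 -> bits=0100000100
After insert 'cow': sets bits 0 7 -> bits=1100000100
After insert 'gnu': sets bits 4 5 -> bits=1100110100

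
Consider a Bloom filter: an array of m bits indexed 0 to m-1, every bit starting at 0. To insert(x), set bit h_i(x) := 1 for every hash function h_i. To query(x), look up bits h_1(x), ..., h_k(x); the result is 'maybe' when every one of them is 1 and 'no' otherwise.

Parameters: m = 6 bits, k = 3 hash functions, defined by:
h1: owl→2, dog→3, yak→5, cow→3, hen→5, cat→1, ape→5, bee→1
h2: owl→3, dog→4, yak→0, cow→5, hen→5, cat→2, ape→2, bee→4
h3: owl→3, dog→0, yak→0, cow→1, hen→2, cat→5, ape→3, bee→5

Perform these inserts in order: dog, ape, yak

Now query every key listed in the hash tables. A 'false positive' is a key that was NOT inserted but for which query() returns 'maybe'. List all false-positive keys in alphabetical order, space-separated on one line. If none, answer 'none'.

Answer: hen owl

Derivation:
Start: bits=000000
After insert 'dog': sets bits 0 3 4 -> bits=100110
After insert 'ape': sets bits 2 3 5 -> bits=101111
After insert 'yak': sets bits 0 5 -> bits=101111
Not inserted: bee cat cow hen owl — query each against bits=101111:
query bee: checks bit1=0, bit4=1, bit5=1 (has a 0) -> no => not a false positive
query cat: checks bit1=0, bit2=1, bit5=1 (has a 0) -> no => not a false positive
query cow: checks bit1=0, bit3=1, bit5=1 (has a 0) -> no => not a false positive
query hen: checks bit2=1, bit5=1 (all 1) -> maybe => FALSE POSITIVE
query owl: checks bit2=1, bit3=1 (all 1) -> maybe => FALSE POSITIVE
False positives (alphabetical): hen owl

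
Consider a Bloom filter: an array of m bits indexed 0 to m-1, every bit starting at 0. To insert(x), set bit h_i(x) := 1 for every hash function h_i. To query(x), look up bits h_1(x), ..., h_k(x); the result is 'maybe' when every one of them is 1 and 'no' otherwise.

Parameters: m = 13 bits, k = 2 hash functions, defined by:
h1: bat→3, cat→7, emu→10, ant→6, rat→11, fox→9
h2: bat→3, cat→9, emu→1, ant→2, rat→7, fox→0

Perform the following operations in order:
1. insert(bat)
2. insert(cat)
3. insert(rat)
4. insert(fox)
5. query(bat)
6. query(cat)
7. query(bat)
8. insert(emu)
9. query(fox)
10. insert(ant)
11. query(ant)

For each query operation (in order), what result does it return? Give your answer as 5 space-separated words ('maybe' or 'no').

Start: bits=0000000000000
Op 1: insert bat -> sets bits 3 -> bits=0001000000000
Op 2: insert cat -> sets bits 7 9 -> bits=0001000101000
Op 3: insert rat -> sets bits 7 11 -> bits=0001000101010
Op 4: insert fox -> sets bits 0 9 -> bits=1001000101010
Op 5: query bat -> checks bit3=1 (all 1) -> maybe
Op 6: query cat -> checks bit7=1, bit9=1 (all 1) -> maybe
Op 7: query bat -> checks bit3=1 (all 1) -> maybe
Op 8: insert emu -> sets bits 1 10 -> bits=1101000101110
Op 9: query fox -> checks bit0=1, bit9=1 (all 1) -> maybe
Op 10: insert ant -> sets bits 2 6 -> bits=1111001101110
Op 11: query ant -> checks bit2=1, bit6=1 (all 1) -> maybe
Query results in order: maybe maybe maybe maybe maybe

Answer: maybe maybe maybe maybe maybe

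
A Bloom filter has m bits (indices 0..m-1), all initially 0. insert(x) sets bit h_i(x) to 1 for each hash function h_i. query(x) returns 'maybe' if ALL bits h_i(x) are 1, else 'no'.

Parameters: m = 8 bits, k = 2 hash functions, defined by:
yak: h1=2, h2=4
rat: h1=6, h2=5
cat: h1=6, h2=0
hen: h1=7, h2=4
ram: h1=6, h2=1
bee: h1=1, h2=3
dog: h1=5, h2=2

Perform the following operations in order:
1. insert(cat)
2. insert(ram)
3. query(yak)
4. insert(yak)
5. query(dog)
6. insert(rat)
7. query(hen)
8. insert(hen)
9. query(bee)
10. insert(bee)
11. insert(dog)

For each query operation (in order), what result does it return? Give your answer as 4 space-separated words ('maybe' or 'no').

Start: bits=00000000
Op 1: insert cat -> sets bits 0 6 -> bits=10000010
Op 2: insert ram -> sets bits 1 6 -> bits=11000010
Op 3: query yak -> checks bit2=0, bit4=0 (has a 0) -> no
Op 4: insert yak -> sets bits 2 4 -> bits=11101010
Op 5: query dog -> checks bit2=1, bit5=0 (has a 0) -> no
Op 6: insert rat -> sets bits 5 6 -> bits=11101110
Op 7: query hen -> checks bit4=1, bit7=0 (has a 0) -> no
Op 8: insert hen -> sets bits 4 7 -> bits=11101111
Op 9: query bee -> checks bit1=1, bit3=0 (has a 0) -> no
Op 10: insert bee -> sets bits 1 3 -> bits=11111111
Op 11: insert dog -> sets bits 2 5 -> bits=11111111
Query results in order: no no no no

Answer: no no no no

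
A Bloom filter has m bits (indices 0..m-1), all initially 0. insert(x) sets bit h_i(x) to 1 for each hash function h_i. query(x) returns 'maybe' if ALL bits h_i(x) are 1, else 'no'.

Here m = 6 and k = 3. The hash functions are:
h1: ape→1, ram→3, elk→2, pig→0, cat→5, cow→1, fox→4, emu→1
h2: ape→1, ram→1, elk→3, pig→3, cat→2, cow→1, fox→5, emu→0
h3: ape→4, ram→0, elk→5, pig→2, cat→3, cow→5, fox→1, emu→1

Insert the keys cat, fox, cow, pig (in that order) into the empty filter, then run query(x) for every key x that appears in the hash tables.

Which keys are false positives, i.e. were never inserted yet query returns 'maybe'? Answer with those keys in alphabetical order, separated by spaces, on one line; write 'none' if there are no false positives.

Start: bits=000000
After insert 'cat': sets bits 2 3 5 -> bits=001101
After insert 'fox': sets bits 1 4 5 -> bits=011111
After insert 'cow': sets bits 1 5 -> bits=011111
After insert 'pig': sets bits 0 2 3 -> bits=111111
Not inserted: ape elk emu ram — query each against bits=111111:
query ape: checks bit1=1, bit4=1 (all 1) -> maybe => FALSE POSITIVE
query elk: checks bit2=1, bit3=1, bit5=1 (all 1) -> maybe => FALSE POSITIVE
query emu: checks bit0=1, bit1=1 (all 1) -> maybe => FALSE POSITIVE
query ram: checks bit0=1, bit1=1, bit3=1 (all 1) -> maybe => FALSE POSITIVE
False positives (alphabetical): ape elk emu ram

Answer: ape elk emu ram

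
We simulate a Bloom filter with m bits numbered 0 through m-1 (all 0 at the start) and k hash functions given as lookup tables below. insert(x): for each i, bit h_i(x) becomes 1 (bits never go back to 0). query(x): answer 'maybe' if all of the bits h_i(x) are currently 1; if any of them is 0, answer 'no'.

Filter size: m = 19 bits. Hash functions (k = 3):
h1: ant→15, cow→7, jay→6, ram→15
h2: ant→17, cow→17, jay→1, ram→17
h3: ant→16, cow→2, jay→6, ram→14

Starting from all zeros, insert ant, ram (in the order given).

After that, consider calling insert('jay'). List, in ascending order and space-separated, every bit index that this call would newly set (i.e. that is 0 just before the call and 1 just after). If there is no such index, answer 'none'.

Start: bits=0000000000000000000
After insert 'ant': sets bits 15 16 17 -> bits=0000000000000001110
After insert 'ram': sets bits 14 15 17 -> bits=0000000000000011110
insert 'jay' would touch bits 1 6; currently bit1=0, bit6=0
Bits that are 0 among those (would change 0->1): 1 6

Answer: 1 6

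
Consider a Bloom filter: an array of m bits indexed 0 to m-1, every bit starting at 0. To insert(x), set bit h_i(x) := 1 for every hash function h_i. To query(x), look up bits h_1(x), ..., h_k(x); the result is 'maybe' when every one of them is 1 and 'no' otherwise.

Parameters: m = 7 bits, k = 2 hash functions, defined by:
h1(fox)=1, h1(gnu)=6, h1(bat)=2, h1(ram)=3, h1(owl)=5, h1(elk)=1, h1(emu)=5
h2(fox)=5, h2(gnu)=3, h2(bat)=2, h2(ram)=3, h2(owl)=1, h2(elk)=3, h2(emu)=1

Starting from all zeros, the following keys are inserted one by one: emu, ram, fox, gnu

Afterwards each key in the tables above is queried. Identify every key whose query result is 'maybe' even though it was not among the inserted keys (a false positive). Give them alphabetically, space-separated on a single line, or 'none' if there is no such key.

Answer: elk owl

Derivation:
Start: bits=0000000
After insert 'emu': sets bits 1 5 -> bits=0100010
After insert 'ram': sets bits 3 -> bits=0101010
After insert 'fox': sets bits 1 5 -> bits=0101010
After insert 'gnu': sets bits 3 6 -> bits=0101011
Not inserted: bat elk owl — query each against bits=0101011:
query bat: checks bit2=0 (has a 0) -> no => not a false positive
query elk: checks bit1=1, bit3=1 (all 1) -> maybe => FALSE POSITIVE
query owl: checks bit1=1, bit5=1 (all 1) -> maybe => FALSE POSITIVE
False positives (alphabetical): elk owl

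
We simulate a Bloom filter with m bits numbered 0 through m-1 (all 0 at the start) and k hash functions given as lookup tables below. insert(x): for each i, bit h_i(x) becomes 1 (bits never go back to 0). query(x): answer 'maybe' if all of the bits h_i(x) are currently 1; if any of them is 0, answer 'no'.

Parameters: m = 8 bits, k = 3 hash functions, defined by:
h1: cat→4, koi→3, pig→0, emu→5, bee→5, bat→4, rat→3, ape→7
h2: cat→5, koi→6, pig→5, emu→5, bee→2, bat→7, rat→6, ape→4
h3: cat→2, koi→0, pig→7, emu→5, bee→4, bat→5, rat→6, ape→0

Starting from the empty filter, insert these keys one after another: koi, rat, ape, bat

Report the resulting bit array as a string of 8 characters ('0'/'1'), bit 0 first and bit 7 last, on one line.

Start: bits=00000000
After insert 'koi': sets bits 0 3 6 -> bits=10010010
After insert 'rat': sets bits 3 6 -> bits=10010010
After insert 'ape': sets bits 0 4 7 -> bits=10011011
After insert 'bat': sets bits 4 5 7 -> bits=10011111

Answer: 10011111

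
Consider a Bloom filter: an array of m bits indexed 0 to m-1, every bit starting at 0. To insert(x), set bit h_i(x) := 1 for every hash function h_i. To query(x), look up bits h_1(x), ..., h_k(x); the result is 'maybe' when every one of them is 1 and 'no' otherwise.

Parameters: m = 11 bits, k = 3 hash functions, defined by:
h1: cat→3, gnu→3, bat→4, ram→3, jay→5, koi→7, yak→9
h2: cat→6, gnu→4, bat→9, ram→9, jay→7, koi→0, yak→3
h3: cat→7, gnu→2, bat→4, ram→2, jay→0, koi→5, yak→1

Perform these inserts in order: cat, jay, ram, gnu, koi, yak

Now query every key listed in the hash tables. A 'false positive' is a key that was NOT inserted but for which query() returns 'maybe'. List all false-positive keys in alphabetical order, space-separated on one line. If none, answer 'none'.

Answer: bat

Derivation:
Start: bits=00000000000
After insert 'cat': sets bits 3 6 7 -> bits=00010011000
After insert 'jay': sets bits 0 5 7 -> bits=10010111000
After insert 'ram': sets bits 2 3 9 -> bits=10110111010
After insert 'gnu': sets bits 2 3 4 -> bits=10111111010
After insert 'koi': sets bits 0 5 7 -> bits=10111111010
After insert 'yak': sets bits 1 3 9 -> bits=11111111010
Not inserted: bat — query each against bits=11111111010:
query bat: checks bit4=1, bit9=1 (all 1) -> maybe => FALSE POSITIVE
False positives (alphabetical): bat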